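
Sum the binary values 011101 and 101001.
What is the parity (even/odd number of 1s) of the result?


011101 = 29
101001 = 41
Sum = 70 = 1000110
1s count = 3

odd parity (3 ones in 1000110)


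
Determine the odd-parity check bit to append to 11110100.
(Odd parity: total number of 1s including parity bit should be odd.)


Number of 1s in data: 5
Parity bit: 0

0


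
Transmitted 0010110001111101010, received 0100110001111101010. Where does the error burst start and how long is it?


XOR: 0110000000000000000

Burst at position 1, length 2


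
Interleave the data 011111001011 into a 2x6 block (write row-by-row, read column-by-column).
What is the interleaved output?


Matrix:
  011111
  001011
Read columns: 001011101111

001011101111


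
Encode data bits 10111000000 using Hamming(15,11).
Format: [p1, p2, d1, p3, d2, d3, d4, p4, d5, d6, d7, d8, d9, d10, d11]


Parity bits: p1=1, p2=1, p3=0, p4=1

111001111000000


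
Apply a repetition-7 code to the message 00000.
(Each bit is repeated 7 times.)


Each bit -> 7 copies

00000000000000000000000000000000000


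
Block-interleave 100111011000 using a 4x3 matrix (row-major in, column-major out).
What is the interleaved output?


Matrix:
  100
  111
  011
  000
Read columns: 110001100110

110001100110


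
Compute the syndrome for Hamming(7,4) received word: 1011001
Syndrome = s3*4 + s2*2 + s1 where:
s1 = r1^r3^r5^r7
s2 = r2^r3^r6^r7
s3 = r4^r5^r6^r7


s1=1, s2=0, s3=0

Syndrome = 1 (error at position 1)


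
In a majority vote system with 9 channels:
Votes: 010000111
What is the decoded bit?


Ones: 4 out of 9
Threshold: 5

0 (4/9 voted 1)


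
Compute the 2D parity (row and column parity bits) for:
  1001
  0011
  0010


Row parities: 001
Column parities: 1000

Row P: 001, Col P: 1000, Corner: 1


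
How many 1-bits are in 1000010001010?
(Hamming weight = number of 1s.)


Counting 1s in 1000010001010

4


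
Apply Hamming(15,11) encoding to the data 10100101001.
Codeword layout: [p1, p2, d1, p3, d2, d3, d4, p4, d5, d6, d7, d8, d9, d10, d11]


Parity bits: p1=0, p2=0, p3=1, p4=1

001101010101001


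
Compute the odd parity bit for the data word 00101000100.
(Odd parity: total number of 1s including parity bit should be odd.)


Number of 1s in data: 3
Parity bit: 0

0


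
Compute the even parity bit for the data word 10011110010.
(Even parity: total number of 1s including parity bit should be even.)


Number of 1s in data: 6
Parity bit: 0

0


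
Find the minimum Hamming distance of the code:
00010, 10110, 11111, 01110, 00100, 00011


Comparing all pairs, minimum distance: 1
Can detect 0 errors, correct 0 errors

1


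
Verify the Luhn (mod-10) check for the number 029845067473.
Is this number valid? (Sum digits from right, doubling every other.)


Luhn sum = 55
55 mod 10 = 5

Invalid (Luhn sum mod 10 = 5)


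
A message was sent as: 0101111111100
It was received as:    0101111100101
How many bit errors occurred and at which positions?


XOR: 0000000011001

3 error(s) at position(s): 8, 9, 12


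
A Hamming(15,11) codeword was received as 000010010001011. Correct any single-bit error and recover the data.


Syndrome = 0: no error detected

Data: 01000001011 (no errors)


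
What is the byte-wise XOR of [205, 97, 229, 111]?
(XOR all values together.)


XOR chain: 205 ^ 97 ^ 229 ^ 111 = 38

38


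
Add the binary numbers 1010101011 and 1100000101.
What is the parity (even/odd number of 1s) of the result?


1010101011 = 683
1100000101 = 773
Sum = 1456 = 10110110000
1s count = 5

odd parity (5 ones in 10110110000)


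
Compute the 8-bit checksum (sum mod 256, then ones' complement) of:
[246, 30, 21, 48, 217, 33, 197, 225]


Sum = 1017 mod 256 = 249
Complement = 6

6


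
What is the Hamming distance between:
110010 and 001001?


XOR: 111011
Count of 1s: 5

5


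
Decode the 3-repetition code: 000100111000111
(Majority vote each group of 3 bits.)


Groups: 000, 100, 111, 000, 111
Majority votes: 00101

00101


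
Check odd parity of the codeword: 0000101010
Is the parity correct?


Number of 1s: 3

Yes, parity is correct (3 ones)


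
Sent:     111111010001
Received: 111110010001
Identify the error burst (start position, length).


XOR: 000001000000

Burst at position 5, length 1


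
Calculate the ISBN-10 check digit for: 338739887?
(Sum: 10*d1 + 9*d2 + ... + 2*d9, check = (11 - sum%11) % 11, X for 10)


Weighted sum: 303
303 mod 11 = 6

Check digit: 5


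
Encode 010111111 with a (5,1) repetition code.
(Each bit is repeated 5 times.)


Each bit -> 5 copies

000001111100000111111111111111111111111111111


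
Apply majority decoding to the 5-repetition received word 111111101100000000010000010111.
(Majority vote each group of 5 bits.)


Groups: 11111, 11011, 00000, 00001, 00000, 10111
Majority votes: 110001

110001


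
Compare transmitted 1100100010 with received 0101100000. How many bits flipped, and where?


XOR: 1001000010

3 error(s) at position(s): 0, 3, 8


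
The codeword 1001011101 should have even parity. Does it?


Number of 1s: 6

Yes, parity is correct (6 ones)


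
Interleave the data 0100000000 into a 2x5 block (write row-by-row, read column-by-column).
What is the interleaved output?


Matrix:
  01000
  00000
Read columns: 0010000000

0010000000


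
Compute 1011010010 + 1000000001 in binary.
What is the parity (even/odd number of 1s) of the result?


1011010010 = 722
1000000001 = 513
Sum = 1235 = 10011010011
1s count = 6

even parity (6 ones in 10011010011)


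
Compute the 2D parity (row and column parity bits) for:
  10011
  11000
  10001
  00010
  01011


Row parities: 10011
Column parities: 10011

Row P: 10011, Col P: 10011, Corner: 1


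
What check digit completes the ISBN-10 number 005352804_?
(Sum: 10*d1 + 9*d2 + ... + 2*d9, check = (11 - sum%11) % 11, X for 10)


Weighted sum: 141
141 mod 11 = 9

Check digit: 2


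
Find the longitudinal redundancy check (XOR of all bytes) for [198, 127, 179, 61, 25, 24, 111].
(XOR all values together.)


XOR chain: 198 ^ 127 ^ 179 ^ 61 ^ 25 ^ 24 ^ 111 = 89

89


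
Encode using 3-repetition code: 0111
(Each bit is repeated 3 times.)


Each bit -> 3 copies

000111111111


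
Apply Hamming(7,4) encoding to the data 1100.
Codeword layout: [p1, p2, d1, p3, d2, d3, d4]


Parity bits: p1=0, p2=1, p3=1

0111100


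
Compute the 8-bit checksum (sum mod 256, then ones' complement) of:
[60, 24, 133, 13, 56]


Sum = 286 mod 256 = 30
Complement = 225

225


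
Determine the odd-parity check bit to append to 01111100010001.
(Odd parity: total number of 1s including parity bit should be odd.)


Number of 1s in data: 7
Parity bit: 0

0


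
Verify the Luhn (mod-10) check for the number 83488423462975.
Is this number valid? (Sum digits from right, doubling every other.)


Luhn sum = 81
81 mod 10 = 1

Invalid (Luhn sum mod 10 = 1)


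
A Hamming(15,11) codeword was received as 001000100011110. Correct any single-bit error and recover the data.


Syndrome = 0: no error detected

Data: 10010011110 (no errors)


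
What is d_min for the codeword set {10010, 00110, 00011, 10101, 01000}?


Comparing all pairs, minimum distance: 2
Can detect 1 errors, correct 0 errors

2


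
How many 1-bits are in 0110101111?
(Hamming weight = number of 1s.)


Counting 1s in 0110101111

7


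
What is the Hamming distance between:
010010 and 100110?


XOR: 110100
Count of 1s: 3

3


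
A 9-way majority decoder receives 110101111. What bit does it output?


Ones: 7 out of 9
Threshold: 5

1 (7/9 voted 1)


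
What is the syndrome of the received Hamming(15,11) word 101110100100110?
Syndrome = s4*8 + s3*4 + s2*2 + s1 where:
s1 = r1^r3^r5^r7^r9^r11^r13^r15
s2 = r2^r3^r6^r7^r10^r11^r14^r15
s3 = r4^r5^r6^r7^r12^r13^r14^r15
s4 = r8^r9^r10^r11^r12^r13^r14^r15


s1=1, s2=0, s3=1, s4=1

Syndrome = 13 (error at position 13)


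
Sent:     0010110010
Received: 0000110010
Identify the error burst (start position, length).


XOR: 0010000000

Burst at position 2, length 1


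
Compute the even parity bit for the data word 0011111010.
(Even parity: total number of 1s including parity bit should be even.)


Number of 1s in data: 6
Parity bit: 0

0


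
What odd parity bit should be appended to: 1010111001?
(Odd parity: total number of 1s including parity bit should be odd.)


Number of 1s in data: 6
Parity bit: 1

1


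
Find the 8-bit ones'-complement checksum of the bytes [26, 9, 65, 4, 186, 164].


Sum = 454 mod 256 = 198
Complement = 57

57


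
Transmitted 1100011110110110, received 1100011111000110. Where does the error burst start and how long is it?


XOR: 0000000001110000

Burst at position 9, length 3


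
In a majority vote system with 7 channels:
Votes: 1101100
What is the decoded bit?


Ones: 4 out of 7
Threshold: 4

1 (4/7 voted 1)


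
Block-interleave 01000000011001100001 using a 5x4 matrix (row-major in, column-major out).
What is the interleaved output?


Matrix:
  0100
  0000
  0110
  0110
  0001
Read columns: 00000101100011000001

00000101100011000001


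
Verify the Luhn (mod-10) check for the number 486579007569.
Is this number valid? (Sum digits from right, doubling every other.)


Luhn sum = 60
60 mod 10 = 0

Valid (Luhn sum mod 10 = 0)


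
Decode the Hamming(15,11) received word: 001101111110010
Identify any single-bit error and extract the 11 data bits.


Syndrome = 8: error at position 8

Data: 10111110010 (corrected bit 8)


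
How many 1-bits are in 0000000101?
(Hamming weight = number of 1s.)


Counting 1s in 0000000101

2


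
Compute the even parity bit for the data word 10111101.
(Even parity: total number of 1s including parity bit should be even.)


Number of 1s in data: 6
Parity bit: 0

0


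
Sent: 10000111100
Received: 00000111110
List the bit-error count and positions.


XOR: 10000000010

2 error(s) at position(s): 0, 9


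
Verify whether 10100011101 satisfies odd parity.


Number of 1s: 6

No, parity error (6 ones)


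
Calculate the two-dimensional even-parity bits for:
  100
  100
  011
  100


Row parities: 1101
Column parities: 111

Row P: 1101, Col P: 111, Corner: 1


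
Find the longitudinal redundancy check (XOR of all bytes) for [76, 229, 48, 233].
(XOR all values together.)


XOR chain: 76 ^ 229 ^ 48 ^ 233 = 112

112


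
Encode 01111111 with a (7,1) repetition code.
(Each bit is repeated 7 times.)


Each bit -> 7 copies

00000001111111111111111111111111111111111111111111111111


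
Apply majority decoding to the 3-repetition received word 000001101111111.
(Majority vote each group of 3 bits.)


Groups: 000, 001, 101, 111, 111
Majority votes: 00111

00111


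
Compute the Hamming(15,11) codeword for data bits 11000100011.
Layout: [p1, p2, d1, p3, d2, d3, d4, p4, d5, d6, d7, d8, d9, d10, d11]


Parity bits: p1=1, p2=0, p3=1, p4=1

101110010100011


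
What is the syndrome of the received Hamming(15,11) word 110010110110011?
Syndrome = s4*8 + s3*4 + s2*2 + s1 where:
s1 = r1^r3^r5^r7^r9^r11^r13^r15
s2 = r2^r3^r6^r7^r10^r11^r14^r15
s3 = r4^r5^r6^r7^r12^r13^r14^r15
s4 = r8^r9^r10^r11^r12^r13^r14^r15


s1=1, s2=0, s3=0, s4=1

Syndrome = 9 (error at position 9)


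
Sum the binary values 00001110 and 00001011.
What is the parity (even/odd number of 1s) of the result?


00001110 = 14
00001011 = 11
Sum = 25 = 11001
1s count = 3

odd parity (3 ones in 11001)


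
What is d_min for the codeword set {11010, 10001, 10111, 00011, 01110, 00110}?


Comparing all pairs, minimum distance: 1
Can detect 0 errors, correct 0 errors

1


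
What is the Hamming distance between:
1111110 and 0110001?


XOR: 1001111
Count of 1s: 5

5


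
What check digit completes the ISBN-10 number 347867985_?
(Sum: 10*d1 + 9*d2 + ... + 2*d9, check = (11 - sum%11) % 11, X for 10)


Weighted sum: 319
319 mod 11 = 0

Check digit: 0


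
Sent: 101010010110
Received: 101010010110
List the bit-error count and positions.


XOR: 000000000000

0 errors (received matches sent)


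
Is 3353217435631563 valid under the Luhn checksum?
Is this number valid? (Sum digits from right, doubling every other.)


Luhn sum = 57
57 mod 10 = 7

Invalid (Luhn sum mod 10 = 7)


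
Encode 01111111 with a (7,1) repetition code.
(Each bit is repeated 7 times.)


Each bit -> 7 copies

00000001111111111111111111111111111111111111111111111111


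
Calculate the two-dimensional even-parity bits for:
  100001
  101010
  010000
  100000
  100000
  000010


Row parities: 011111
Column parities: 011001

Row P: 011111, Col P: 011001, Corner: 1


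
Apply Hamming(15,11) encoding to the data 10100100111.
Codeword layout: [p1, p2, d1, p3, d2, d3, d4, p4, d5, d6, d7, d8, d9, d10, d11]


Parity bits: p1=1, p2=1, p3=0, p4=0

111001000100111


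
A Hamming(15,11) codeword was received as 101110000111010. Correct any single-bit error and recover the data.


Syndrome = 0: no error detected

Data: 11000111010 (no errors)


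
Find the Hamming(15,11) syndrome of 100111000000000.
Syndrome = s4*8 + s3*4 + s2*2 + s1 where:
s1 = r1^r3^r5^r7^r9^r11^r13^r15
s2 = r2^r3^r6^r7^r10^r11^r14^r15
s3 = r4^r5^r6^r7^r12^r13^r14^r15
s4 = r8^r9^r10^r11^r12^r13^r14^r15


s1=0, s2=1, s3=1, s4=0

Syndrome = 6 (error at position 6)


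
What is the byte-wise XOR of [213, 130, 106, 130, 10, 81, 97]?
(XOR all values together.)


XOR chain: 213 ^ 130 ^ 106 ^ 130 ^ 10 ^ 81 ^ 97 = 133

133


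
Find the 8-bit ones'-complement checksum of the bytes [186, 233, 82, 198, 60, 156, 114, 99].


Sum = 1128 mod 256 = 104
Complement = 151

151


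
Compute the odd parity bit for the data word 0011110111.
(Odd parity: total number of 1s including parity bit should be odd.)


Number of 1s in data: 7
Parity bit: 0

0


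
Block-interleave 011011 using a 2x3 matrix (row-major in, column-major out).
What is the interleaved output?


Matrix:
  011
  011
Read columns: 001111

001111


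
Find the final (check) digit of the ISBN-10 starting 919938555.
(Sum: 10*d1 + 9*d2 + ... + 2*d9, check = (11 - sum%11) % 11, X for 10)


Weighted sum: 337
337 mod 11 = 7

Check digit: 4


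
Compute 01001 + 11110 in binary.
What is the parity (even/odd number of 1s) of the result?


01001 = 9
11110 = 30
Sum = 39 = 100111
1s count = 4

even parity (4 ones in 100111)


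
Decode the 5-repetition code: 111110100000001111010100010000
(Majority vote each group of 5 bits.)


Groups: 11111, 01000, 00001, 11101, 01000, 10000
Majority votes: 100100

100100


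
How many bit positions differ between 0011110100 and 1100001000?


XOR: 1111111100
Count of 1s: 8

8


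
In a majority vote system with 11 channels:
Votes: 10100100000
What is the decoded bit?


Ones: 3 out of 11
Threshold: 6

0 (3/11 voted 1)


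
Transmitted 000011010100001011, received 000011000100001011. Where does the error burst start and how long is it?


XOR: 000000010000000000

Burst at position 7, length 1


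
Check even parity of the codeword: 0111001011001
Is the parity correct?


Number of 1s: 7

No, parity error (7 ones)


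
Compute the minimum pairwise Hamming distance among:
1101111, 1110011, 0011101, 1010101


Comparing all pairs, minimum distance: 2
Can detect 1 errors, correct 0 errors

2


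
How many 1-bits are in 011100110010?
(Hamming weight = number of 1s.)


Counting 1s in 011100110010

6


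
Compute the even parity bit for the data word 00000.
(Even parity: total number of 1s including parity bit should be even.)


Number of 1s in data: 0
Parity bit: 0

0


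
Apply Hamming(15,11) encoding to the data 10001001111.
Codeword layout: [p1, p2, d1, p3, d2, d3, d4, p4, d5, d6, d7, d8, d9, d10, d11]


Parity bits: p1=0, p2=1, p3=0, p4=1

011000011001111


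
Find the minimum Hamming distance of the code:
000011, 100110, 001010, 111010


Comparing all pairs, minimum distance: 2
Can detect 1 errors, correct 0 errors

2


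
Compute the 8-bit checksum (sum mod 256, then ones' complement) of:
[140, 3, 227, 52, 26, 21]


Sum = 469 mod 256 = 213
Complement = 42

42


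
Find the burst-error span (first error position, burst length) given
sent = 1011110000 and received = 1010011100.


XOR: 0001101100

Burst at position 3, length 5


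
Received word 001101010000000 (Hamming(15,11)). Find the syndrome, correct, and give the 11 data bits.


Syndrome = 9: error at position 9

Data: 10101000000 (corrected bit 9)


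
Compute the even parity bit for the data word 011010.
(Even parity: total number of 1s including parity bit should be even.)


Number of 1s in data: 3
Parity bit: 1

1


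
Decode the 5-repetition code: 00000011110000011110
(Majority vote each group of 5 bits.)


Groups: 00000, 01111, 00000, 11110
Majority votes: 0101

0101


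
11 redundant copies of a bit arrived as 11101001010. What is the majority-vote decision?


Ones: 6 out of 11
Threshold: 6

1 (6/11 voted 1)


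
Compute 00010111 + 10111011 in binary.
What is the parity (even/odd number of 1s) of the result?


00010111 = 23
10111011 = 187
Sum = 210 = 11010010
1s count = 4

even parity (4 ones in 11010010)


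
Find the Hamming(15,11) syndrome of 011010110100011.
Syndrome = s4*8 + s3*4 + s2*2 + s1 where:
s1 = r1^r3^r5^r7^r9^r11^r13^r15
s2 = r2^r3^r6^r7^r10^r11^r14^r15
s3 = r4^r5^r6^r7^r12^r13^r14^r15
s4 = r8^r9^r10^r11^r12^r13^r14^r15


s1=0, s2=0, s3=0, s4=0

Syndrome = 0 (no error)


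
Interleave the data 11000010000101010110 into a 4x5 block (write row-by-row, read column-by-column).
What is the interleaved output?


Matrix:
  11000
  01000
  01010
  10110
Read columns: 10011110000100110000

10011110000100110000


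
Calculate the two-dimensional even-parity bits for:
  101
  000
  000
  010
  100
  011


Row parities: 000110
Column parities: 000

Row P: 000110, Col P: 000, Corner: 0


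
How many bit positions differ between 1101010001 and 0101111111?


XOR: 1000101110
Count of 1s: 5

5


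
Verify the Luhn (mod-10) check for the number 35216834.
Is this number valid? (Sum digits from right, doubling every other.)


Luhn sum = 37
37 mod 10 = 7

Invalid (Luhn sum mod 10 = 7)


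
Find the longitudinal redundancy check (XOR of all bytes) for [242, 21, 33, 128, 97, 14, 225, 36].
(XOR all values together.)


XOR chain: 242 ^ 21 ^ 33 ^ 128 ^ 97 ^ 14 ^ 225 ^ 36 = 236

236


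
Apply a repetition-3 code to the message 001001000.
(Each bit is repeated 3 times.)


Each bit -> 3 copies

000000111000000111000000000


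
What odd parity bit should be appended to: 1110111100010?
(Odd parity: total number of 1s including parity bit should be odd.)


Number of 1s in data: 8
Parity bit: 1

1


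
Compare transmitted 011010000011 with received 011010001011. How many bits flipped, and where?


XOR: 000000001000

1 error(s) at position(s): 8


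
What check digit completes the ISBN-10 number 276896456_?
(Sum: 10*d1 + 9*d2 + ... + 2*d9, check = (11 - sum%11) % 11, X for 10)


Weighted sum: 314
314 mod 11 = 6

Check digit: 5


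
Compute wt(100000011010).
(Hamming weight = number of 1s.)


Counting 1s in 100000011010

4


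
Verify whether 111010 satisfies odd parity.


Number of 1s: 4

No, parity error (4 ones)


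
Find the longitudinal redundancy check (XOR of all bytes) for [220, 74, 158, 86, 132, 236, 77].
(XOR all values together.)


XOR chain: 220 ^ 74 ^ 158 ^ 86 ^ 132 ^ 236 ^ 77 = 123

123


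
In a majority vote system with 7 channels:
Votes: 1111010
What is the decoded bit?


Ones: 5 out of 7
Threshold: 4

1 (5/7 voted 1)


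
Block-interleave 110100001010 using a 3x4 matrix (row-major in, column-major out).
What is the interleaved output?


Matrix:
  1101
  0000
  1010
Read columns: 101100001100

101100001100


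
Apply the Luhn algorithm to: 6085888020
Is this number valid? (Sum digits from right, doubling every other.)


Luhn sum = 41
41 mod 10 = 1

Invalid (Luhn sum mod 10 = 1)


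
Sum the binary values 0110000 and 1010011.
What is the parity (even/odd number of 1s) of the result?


0110000 = 48
1010011 = 83
Sum = 131 = 10000011
1s count = 3

odd parity (3 ones in 10000011)


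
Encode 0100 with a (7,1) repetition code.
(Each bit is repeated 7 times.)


Each bit -> 7 copies

0000000111111100000000000000


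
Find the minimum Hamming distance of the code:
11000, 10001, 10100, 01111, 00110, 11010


Comparing all pairs, minimum distance: 1
Can detect 0 errors, correct 0 errors

1


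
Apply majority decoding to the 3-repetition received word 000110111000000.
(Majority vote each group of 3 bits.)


Groups: 000, 110, 111, 000, 000
Majority votes: 01100

01100


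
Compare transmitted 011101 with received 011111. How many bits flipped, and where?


XOR: 000010

1 error(s) at position(s): 4


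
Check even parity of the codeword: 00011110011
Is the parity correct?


Number of 1s: 6

Yes, parity is correct (6 ones)


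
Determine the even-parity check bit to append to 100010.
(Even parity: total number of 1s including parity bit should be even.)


Number of 1s in data: 2
Parity bit: 0

0


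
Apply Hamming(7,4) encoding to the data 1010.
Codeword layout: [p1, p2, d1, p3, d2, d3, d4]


Parity bits: p1=1, p2=0, p3=1

1011010


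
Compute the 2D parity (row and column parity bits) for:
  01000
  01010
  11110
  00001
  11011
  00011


Row parities: 100100
Column parities: 00101

Row P: 100100, Col P: 00101, Corner: 0


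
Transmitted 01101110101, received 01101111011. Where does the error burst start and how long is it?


XOR: 00000001110

Burst at position 7, length 3


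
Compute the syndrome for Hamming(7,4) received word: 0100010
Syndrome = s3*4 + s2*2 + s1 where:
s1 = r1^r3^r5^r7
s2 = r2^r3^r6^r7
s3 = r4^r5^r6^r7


s1=0, s2=0, s3=1

Syndrome = 4 (error at position 4)


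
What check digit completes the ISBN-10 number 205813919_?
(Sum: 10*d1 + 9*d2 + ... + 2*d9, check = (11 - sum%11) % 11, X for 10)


Weighted sum: 194
194 mod 11 = 7

Check digit: 4


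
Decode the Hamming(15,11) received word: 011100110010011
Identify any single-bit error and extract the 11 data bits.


Syndrome = 0: no error detected

Data: 10010010011 (no errors)


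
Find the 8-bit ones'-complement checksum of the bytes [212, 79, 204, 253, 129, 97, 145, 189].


Sum = 1308 mod 256 = 28
Complement = 227

227


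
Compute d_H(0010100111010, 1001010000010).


XOR: 1011110111000
Count of 1s: 8

8


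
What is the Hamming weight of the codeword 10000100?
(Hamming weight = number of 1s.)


Counting 1s in 10000100

2


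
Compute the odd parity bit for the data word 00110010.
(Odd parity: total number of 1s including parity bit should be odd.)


Number of 1s in data: 3
Parity bit: 0

0


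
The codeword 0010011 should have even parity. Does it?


Number of 1s: 3

No, parity error (3 ones)


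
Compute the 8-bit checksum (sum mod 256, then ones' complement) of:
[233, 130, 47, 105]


Sum = 515 mod 256 = 3
Complement = 252

252


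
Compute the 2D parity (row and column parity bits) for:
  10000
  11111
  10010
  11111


Row parities: 1101
Column parities: 00010

Row P: 1101, Col P: 00010, Corner: 1


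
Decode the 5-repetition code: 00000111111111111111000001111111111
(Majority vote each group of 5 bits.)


Groups: 00000, 11111, 11111, 11111, 00000, 11111, 11111
Majority votes: 0111011

0111011


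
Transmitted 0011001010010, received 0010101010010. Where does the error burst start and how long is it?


XOR: 0001100000000

Burst at position 3, length 2


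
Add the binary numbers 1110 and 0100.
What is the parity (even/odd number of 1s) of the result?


1110 = 14
0100 = 4
Sum = 18 = 10010
1s count = 2

even parity (2 ones in 10010)


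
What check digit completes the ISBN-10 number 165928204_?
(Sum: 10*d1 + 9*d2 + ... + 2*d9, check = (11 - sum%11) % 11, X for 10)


Weighted sum: 235
235 mod 11 = 4

Check digit: 7


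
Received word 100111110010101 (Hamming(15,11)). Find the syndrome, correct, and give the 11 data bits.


Syndrome = 0: no error detected

Data: 01110010101 (no errors)


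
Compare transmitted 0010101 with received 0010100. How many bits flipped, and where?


XOR: 0000001

1 error(s) at position(s): 6


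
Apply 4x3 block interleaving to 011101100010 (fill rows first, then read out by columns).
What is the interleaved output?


Matrix:
  011
  101
  100
  010
Read columns: 011010011100

011010011100


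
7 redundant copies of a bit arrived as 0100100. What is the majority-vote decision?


Ones: 2 out of 7
Threshold: 4

0 (2/7 voted 1)


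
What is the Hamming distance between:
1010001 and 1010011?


XOR: 0000010
Count of 1s: 1

1


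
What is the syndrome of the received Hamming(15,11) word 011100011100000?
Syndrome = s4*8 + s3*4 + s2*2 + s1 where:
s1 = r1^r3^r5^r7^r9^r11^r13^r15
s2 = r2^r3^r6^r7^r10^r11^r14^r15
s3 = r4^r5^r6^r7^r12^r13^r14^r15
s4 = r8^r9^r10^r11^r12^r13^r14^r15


s1=0, s2=1, s3=1, s4=1

Syndrome = 14 (error at position 14)


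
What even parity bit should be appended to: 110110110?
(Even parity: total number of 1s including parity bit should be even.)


Number of 1s in data: 6
Parity bit: 0

0


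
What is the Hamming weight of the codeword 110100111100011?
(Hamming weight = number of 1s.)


Counting 1s in 110100111100011

9


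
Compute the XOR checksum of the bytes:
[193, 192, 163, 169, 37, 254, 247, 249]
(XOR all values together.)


XOR chain: 193 ^ 192 ^ 163 ^ 169 ^ 37 ^ 254 ^ 247 ^ 249 = 222

222


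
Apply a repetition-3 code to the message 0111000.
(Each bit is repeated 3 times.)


Each bit -> 3 copies

000111111111000000000


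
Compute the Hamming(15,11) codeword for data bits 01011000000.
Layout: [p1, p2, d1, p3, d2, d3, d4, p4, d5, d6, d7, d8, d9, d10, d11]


Parity bits: p1=1, p2=1, p3=0, p4=1

110010111000000


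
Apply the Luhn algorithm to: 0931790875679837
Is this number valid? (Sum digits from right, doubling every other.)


Luhn sum = 88
88 mod 10 = 8

Invalid (Luhn sum mod 10 = 8)


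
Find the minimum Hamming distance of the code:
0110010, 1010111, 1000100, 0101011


Comparing all pairs, minimum distance: 3
Can detect 2 errors, correct 1 errors

3


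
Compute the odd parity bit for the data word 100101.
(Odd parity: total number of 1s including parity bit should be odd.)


Number of 1s in data: 3
Parity bit: 0

0


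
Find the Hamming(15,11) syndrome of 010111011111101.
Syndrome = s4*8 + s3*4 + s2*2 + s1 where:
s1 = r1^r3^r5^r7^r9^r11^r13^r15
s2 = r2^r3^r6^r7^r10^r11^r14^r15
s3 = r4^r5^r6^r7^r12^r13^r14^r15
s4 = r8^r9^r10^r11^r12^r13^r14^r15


s1=1, s2=1, s3=0, s4=1

Syndrome = 11 (error at position 11)


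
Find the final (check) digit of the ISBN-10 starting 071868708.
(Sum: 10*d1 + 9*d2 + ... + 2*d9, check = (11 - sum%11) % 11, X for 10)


Weighted sum: 247
247 mod 11 = 5

Check digit: 6


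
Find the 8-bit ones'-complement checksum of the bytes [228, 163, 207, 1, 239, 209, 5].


Sum = 1052 mod 256 = 28
Complement = 227

227


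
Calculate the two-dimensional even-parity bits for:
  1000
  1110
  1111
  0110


Row parities: 1100
Column parities: 1111

Row P: 1100, Col P: 1111, Corner: 0


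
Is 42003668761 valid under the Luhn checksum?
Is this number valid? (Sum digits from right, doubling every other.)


Luhn sum = 38
38 mod 10 = 8

Invalid (Luhn sum mod 10 = 8)


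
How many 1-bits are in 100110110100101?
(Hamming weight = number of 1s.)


Counting 1s in 100110110100101

8


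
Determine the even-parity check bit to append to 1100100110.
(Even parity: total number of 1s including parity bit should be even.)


Number of 1s in data: 5
Parity bit: 1

1


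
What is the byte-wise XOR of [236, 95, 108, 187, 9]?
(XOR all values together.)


XOR chain: 236 ^ 95 ^ 108 ^ 187 ^ 9 = 109

109


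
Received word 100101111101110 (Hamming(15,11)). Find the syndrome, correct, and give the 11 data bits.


Syndrome = 0: no error detected

Data: 00111101110 (no errors)


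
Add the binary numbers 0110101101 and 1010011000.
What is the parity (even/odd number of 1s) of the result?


0110101101 = 429
1010011000 = 664
Sum = 1093 = 10001000101
1s count = 4

even parity (4 ones in 10001000101)


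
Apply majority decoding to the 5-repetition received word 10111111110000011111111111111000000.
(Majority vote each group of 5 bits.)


Groups: 10111, 11111, 00000, 11111, 11111, 11110, 00000
Majority votes: 1101110

1101110


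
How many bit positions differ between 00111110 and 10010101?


XOR: 10101011
Count of 1s: 5

5


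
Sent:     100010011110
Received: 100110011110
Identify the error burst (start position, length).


XOR: 000100000000

Burst at position 3, length 1


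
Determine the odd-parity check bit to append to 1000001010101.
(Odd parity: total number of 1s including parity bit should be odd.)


Number of 1s in data: 5
Parity bit: 0

0


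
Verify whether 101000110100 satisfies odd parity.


Number of 1s: 5

Yes, parity is correct (5 ones)


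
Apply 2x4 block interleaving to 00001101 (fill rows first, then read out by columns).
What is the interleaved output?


Matrix:
  0000
  1101
Read columns: 01010001

01010001


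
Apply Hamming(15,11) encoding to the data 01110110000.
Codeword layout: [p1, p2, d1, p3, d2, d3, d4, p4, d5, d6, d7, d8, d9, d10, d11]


Parity bits: p1=1, p2=0, p3=1, p4=0

100111100110000


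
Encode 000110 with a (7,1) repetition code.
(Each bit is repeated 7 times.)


Each bit -> 7 copies

000000000000000000000111111111111110000000


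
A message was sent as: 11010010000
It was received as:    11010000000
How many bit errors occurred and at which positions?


XOR: 00000010000

1 error(s) at position(s): 6


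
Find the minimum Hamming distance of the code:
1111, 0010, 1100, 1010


Comparing all pairs, minimum distance: 1
Can detect 0 errors, correct 0 errors

1


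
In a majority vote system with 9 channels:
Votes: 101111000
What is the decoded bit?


Ones: 5 out of 9
Threshold: 5

1 (5/9 voted 1)


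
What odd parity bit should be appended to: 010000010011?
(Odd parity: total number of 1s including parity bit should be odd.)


Number of 1s in data: 4
Parity bit: 1

1


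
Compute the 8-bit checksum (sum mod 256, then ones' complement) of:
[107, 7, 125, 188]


Sum = 427 mod 256 = 171
Complement = 84

84


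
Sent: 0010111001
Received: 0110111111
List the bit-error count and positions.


XOR: 0100000110

3 error(s) at position(s): 1, 7, 8


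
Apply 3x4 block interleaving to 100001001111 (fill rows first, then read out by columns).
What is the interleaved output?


Matrix:
  1000
  0100
  1111
Read columns: 101011001001

101011001001


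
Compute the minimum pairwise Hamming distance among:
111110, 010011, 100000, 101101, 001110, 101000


Comparing all pairs, minimum distance: 1
Can detect 0 errors, correct 0 errors

1


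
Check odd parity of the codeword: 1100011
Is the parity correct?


Number of 1s: 4

No, parity error (4 ones)


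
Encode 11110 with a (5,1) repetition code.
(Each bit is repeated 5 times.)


Each bit -> 5 copies

1111111111111111111100000


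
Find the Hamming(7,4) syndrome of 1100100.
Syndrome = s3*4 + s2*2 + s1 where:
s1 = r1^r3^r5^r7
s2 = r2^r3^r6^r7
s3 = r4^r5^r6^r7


s1=0, s2=1, s3=1

Syndrome = 6 (error at position 6)


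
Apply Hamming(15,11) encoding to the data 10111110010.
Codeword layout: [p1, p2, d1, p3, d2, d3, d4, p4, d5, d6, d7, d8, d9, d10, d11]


Parity bits: p1=0, p2=0, p3=1, p4=0

001101101110010


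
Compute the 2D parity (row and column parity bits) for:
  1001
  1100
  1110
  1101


Row parities: 0011
Column parities: 0110

Row P: 0011, Col P: 0110, Corner: 0


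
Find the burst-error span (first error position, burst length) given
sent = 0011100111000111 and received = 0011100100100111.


XOR: 0000000011100000

Burst at position 8, length 3


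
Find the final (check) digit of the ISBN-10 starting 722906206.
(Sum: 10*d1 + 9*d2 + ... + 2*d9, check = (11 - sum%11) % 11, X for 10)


Weighted sum: 217
217 mod 11 = 8

Check digit: 3


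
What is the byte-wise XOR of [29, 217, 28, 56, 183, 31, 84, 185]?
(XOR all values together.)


XOR chain: 29 ^ 217 ^ 28 ^ 56 ^ 183 ^ 31 ^ 84 ^ 185 = 165

165


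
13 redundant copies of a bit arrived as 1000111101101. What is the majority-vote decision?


Ones: 8 out of 13
Threshold: 7

1 (8/13 voted 1)


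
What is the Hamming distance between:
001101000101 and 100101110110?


XOR: 101000110011
Count of 1s: 6

6


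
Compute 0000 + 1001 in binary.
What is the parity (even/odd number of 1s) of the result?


0000 = 0
1001 = 9
Sum = 9 = 1001
1s count = 2

even parity (2 ones in 1001)


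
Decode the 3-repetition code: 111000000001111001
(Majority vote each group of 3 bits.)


Groups: 111, 000, 000, 001, 111, 001
Majority votes: 100010

100010


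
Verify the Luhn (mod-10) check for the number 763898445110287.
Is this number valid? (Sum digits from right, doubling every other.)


Luhn sum = 72
72 mod 10 = 2

Invalid (Luhn sum mod 10 = 2)


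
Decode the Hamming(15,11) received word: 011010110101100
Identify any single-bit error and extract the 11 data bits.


Syndrome = 0: no error detected

Data: 11010101100 (no errors)


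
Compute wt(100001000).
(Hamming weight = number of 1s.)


Counting 1s in 100001000

2


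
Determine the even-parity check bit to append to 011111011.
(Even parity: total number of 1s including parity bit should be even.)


Number of 1s in data: 7
Parity bit: 1

1


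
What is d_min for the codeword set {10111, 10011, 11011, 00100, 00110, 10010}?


Comparing all pairs, minimum distance: 1
Can detect 0 errors, correct 0 errors

1


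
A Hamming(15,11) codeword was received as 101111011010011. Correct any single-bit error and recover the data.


Syndrome = 14: error at position 14

Data: 11101010001 (corrected bit 14)


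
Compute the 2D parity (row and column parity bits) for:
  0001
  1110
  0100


Row parities: 111
Column parities: 1011

Row P: 111, Col P: 1011, Corner: 1


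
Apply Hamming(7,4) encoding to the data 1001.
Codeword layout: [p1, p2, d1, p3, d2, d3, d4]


Parity bits: p1=0, p2=0, p3=1

0011001


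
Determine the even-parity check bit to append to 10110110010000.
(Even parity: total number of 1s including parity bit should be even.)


Number of 1s in data: 6
Parity bit: 0

0


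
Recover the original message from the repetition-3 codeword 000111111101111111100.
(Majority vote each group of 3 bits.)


Groups: 000, 111, 111, 101, 111, 111, 100
Majority votes: 0111110

0111110


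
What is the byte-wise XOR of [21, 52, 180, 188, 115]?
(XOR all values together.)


XOR chain: 21 ^ 52 ^ 180 ^ 188 ^ 115 = 90

90


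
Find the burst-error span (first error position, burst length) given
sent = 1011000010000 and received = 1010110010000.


XOR: 0001110000000

Burst at position 3, length 3


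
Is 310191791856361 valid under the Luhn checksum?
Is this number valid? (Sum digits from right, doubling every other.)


Luhn sum = 57
57 mod 10 = 7

Invalid (Luhn sum mod 10 = 7)


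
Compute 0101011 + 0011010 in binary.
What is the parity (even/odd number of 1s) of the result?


0101011 = 43
0011010 = 26
Sum = 69 = 1000101
1s count = 3

odd parity (3 ones in 1000101)


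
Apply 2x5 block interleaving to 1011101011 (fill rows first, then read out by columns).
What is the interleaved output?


Matrix:
  10111
  01011
Read columns: 1001101111

1001101111


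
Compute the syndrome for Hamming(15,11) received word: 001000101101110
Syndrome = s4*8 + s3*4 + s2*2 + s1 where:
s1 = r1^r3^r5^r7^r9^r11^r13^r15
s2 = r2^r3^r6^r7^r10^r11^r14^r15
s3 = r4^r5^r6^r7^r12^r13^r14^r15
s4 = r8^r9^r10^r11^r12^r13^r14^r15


s1=0, s2=0, s3=0, s4=1

Syndrome = 8 (error at position 8)


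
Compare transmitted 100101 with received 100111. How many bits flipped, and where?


XOR: 000010

1 error(s) at position(s): 4


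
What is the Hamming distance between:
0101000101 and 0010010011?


XOR: 0111010110
Count of 1s: 6

6


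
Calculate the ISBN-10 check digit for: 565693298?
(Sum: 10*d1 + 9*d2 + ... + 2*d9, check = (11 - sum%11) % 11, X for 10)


Weighted sum: 306
306 mod 11 = 9

Check digit: 2


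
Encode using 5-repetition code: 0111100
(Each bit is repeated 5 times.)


Each bit -> 5 copies

00000111111111111111111110000000000


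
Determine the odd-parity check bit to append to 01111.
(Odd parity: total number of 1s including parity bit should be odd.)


Number of 1s in data: 4
Parity bit: 1

1


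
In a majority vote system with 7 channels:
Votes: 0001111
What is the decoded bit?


Ones: 4 out of 7
Threshold: 4

1 (4/7 voted 1)


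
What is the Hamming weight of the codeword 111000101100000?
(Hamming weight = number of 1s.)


Counting 1s in 111000101100000

6


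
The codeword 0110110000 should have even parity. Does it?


Number of 1s: 4

Yes, parity is correct (4 ones)


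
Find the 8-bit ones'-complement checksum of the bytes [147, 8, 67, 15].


Sum = 237 mod 256 = 237
Complement = 18

18


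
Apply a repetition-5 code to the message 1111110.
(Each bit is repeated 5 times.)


Each bit -> 5 copies

11111111111111111111111111111100000


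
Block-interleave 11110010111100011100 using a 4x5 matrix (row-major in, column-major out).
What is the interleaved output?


Matrix:
  11110
  01011
  11000
  11100
Read columns: 10111111100111000100

10111111100111000100


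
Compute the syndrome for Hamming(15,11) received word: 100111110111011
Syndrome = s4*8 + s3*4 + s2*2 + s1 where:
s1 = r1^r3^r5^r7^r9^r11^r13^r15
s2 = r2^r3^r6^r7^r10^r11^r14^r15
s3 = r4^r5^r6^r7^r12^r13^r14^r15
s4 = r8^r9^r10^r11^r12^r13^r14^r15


s1=1, s2=0, s3=1, s4=0

Syndrome = 5 (error at position 5)


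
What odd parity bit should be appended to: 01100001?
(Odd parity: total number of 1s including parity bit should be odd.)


Number of 1s in data: 3
Parity bit: 0

0


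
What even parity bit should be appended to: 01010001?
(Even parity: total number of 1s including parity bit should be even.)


Number of 1s in data: 3
Parity bit: 1

1


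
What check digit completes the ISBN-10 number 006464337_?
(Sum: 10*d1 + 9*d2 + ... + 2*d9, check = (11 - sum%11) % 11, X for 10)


Weighted sum: 167
167 mod 11 = 2

Check digit: 9


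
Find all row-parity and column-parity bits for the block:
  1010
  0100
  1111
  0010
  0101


Row parities: 01010
Column parities: 0110

Row P: 01010, Col P: 0110, Corner: 0


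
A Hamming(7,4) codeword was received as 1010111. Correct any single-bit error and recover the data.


Syndrome = 6: error at position 6

Data: 1101 (corrected bit 6)


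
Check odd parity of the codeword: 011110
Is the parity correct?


Number of 1s: 4

No, parity error (4 ones)


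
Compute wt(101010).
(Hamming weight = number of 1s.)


Counting 1s in 101010

3


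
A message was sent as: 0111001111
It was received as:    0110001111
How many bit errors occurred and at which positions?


XOR: 0001000000

1 error(s) at position(s): 3
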